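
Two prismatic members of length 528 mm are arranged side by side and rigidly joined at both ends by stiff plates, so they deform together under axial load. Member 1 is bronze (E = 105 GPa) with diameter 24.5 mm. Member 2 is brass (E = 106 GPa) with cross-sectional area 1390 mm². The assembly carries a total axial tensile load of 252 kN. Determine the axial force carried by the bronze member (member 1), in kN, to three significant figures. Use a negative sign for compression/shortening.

63.4 kN

A_1 = 471.4 mm².
Equal strain + equilibrium ⇒ each member carries load in proportion to AE: A₁E₁ = 49500000 N, A₂E₂ = 147300000 N, ΣAE = 196800000 N.
F₁ = P·A₁E₁/ΣAE = 252000·49500000/196800000 = 63370 N.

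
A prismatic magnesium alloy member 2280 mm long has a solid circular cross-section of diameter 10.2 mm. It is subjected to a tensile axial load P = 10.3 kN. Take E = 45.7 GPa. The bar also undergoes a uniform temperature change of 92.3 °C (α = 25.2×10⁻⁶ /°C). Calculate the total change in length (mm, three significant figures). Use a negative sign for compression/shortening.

11.6 mm

A = 81.71 mm².
δ_mech = NL/(AE) = 10300·2280/(81.71·45700) = 6.289 mm.
δ_thermal = αLΔT = 25.2e-6·2280·92.3 = 5.303 mm.
δ = δ_mech + δ_thermal = 11.59 mm.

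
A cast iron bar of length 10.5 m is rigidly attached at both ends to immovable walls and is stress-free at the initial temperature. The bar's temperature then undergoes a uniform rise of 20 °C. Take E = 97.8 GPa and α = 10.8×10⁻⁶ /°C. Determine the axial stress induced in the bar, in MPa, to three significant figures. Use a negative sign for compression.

-21.1 MPa

Free thermal expansion αLΔT = 10.8e-6 · 10500 · 20 = 2.268 mm.
The walls impose strain ε = −(2.268)/10500 = -2.1600e-04; σ = Eε = 97800 · -2.1600e-04 = -21.12 MPa.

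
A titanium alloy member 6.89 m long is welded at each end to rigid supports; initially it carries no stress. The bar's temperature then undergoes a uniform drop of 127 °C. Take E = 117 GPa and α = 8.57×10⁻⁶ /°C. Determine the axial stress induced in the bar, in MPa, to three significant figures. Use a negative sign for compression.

127 MPa

Free thermal expansion αLΔT = 8.57e-6 · 6890 · -127 = -7.499 mm.
The walls impose strain ε = −(-7.499)/6890 = 1.0884e-03; σ = Eε = 117000 · 1.0884e-03 = 127.3 MPa.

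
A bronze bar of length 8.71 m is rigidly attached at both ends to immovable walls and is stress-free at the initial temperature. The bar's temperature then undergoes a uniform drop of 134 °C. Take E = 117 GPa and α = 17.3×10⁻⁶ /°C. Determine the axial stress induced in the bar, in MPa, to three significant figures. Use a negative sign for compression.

Free thermal expansion αLΔT = 17.3e-6 · 8710 · -134 = -20.19 mm.
The walls impose strain ε = −(-20.19)/8710 = 2.3182e-03; σ = Eε = 117000 · 2.3182e-03 = 271.2 MPa.

271 MPa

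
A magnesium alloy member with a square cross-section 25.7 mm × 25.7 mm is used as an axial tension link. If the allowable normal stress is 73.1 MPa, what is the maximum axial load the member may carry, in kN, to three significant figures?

A = 660.5 mm².
P_max = σ_allow · A = 73.1 · 660.5 = 48280 N = 48.28 kN.

48.3 kN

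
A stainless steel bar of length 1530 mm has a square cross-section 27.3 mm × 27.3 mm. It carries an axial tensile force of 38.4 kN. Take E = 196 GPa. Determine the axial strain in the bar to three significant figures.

2.63e-04

A = 745.3 mm².
σ = N/A = 51.52 MPa; ε = σ/E = 51.52/196000 = 2.629e-04.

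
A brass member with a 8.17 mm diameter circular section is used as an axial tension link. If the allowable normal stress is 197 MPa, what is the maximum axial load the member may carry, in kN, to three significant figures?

10.3 kN

A = 52.42 mm².
P_max = σ_allow · A = 197 · 52.42 = 10330 N = 10.33 kN.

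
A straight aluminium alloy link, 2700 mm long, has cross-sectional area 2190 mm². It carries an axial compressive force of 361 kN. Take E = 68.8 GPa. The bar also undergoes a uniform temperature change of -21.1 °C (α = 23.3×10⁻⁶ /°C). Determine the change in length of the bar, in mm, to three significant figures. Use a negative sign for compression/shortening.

-7.80 mm

δ_mech = NL/(AE) = -361000·2700/(2190·68800) = -6.469 mm.
δ_thermal = αLΔT = 23.3e-6·2700·-21.1 = -1.327 mm.
δ = δ_mech + δ_thermal = -7.796 mm.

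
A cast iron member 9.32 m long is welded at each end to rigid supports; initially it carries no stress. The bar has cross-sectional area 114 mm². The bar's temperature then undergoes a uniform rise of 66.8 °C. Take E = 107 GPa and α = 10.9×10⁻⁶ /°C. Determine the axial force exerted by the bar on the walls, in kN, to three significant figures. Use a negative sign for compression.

-8.88 kN

Free thermal expansion αLΔT = 10.9e-6 · 9320 · 66.8 = 6.786 mm.
The walls impose strain ε = −(6.786)/9320 = -7.2812e-04; σ = Eε = 107000 · -7.2812e-04 = -77.91 MPa.
Wall reaction R = σ·A = -77.91·114 = -8882 N = -8.882 kN.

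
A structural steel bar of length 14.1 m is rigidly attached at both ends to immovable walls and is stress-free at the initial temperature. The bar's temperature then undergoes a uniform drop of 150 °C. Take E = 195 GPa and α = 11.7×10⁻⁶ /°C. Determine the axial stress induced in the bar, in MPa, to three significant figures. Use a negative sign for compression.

Free thermal expansion αLΔT = 11.7e-6 · 14100 · -150 = -24.75 mm.
The walls impose strain ε = −(-24.75)/14100 = 1.7550e-03; σ = Eε = 195000 · 1.7550e-03 = 342.2 MPa.

342 MPa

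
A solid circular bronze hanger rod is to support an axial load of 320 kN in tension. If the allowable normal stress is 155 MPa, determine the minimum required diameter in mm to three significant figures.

Required area A ≥ P/σ_allow = 320000/155 = 2065 mm².
For a solid circular section, d ≥ √(4A/π) = 51.27 mm.

51.3 mm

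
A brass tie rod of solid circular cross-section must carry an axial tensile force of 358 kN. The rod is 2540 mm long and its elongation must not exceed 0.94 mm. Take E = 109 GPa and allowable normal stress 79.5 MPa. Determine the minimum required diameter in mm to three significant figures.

106 mm

Required area A ≥ P/σ_allow = 358000/79.5 = 4503 mm².
For a solid circular section, d ≥ √(4A/π) = 75.72 mm.
Elongation limit: A ≥ PL/(Eδ_allow) = 358000·2540/(109000·0.94) = 8875 mm² ⇒ d ≥ 106.3 mm.
The elongation limit governs.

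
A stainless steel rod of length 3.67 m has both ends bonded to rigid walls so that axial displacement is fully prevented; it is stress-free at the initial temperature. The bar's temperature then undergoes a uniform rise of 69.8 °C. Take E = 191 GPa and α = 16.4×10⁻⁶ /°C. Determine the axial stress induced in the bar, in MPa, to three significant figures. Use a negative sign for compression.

-219 MPa

Free thermal expansion αLΔT = 16.4e-6 · 3670 · 69.8 = 4.201 mm.
The walls impose strain ε = −(4.201)/3670 = -1.1447e-03; σ = Eε = 191000 · -1.1447e-03 = -218.6 MPa.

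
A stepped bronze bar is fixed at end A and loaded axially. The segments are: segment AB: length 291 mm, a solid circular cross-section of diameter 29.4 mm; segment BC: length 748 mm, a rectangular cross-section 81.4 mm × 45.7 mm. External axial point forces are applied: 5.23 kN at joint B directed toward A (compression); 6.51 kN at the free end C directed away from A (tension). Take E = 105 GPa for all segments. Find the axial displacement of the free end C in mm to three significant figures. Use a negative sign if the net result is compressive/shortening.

Internal axial forces (sectioning from the free end, tension +): N_BC = 6.51 kN, N_AB = 1.28 kN.
A_AB = 678.9 mm².
A_BC = 3720 mm².
δ_AB = 1280·291/(678.9·105000) = 0.005226 mm
δ_BC = 6510·748/(3720·105000) = 0.01247 mm
δ = Σδ_i = 0.01769 mm.

0.0177 mm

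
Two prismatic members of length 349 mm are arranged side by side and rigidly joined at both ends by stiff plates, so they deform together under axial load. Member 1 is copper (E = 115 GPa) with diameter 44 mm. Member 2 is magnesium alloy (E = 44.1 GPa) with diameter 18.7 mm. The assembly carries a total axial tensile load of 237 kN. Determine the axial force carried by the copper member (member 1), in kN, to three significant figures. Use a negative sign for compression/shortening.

222 kN

A_1 = 1521 mm².
A_2 = 274.6 mm².
Equal strain + equilibrium ⇒ each member carries load in proportion to AE: A₁E₁ = 174900000 N, A₂E₂ = 12110000 N, ΣAE = 187000000 N.
F₁ = P·A₁E₁/ΣAE = 237000·174900000/187000000 = 221600 N.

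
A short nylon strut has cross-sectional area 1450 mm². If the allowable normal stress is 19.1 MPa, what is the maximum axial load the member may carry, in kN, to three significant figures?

27.7 kN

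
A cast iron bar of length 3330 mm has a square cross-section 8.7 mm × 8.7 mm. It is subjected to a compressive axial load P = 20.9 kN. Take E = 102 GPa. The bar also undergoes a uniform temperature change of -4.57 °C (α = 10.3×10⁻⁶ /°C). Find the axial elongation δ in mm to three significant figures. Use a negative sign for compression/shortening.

-9.17 mm

A = 75.69 mm².
δ_mech = NL/(AE) = -20900·3330/(75.69·102000) = -9.015 mm.
δ_thermal = αLΔT = 10.3e-6·3330·-4.57 = -0.1567 mm.
δ = δ_mech + δ_thermal = -9.171 mm.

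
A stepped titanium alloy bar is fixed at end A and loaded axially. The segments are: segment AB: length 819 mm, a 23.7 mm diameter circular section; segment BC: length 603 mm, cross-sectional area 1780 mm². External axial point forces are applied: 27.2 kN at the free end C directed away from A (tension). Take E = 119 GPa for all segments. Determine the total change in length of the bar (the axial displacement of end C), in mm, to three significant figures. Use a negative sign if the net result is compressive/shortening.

0.502 mm

Internal axial forces (sectioning from the free end, tension +): N_BC = 27.2 kN, N_AB = 27.2 kN.
A_AB = 441.2 mm².
δ_AB = 27200·819/(441.2·119000) = 0.4243 mm
δ_BC = 27200·603/(1780·119000) = 0.07743 mm
δ = Σδ_i = 0.5018 mm.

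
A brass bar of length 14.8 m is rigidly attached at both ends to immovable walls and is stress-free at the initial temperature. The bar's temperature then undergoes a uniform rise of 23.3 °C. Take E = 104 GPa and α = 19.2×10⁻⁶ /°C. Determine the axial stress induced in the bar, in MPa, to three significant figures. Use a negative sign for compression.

Free thermal expansion αLΔT = 19.2e-6 · 14800 · 23.3 = 6.621 mm.
The walls impose strain ε = −(6.621)/14800 = -4.4736e-04; σ = Eε = 104000 · -4.4736e-04 = -46.53 MPa.

-46.5 MPa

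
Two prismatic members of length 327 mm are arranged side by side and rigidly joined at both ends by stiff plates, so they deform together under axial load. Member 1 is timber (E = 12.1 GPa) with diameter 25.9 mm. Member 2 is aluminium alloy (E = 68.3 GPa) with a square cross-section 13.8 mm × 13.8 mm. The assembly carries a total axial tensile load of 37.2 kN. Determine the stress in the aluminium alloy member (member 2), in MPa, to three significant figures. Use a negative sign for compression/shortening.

131 MPa

A_1 = 526.9 mm².
A_2 = 190.4 mm².
Equal strain + equilibrium ⇒ each member carries load in proportion to AE: A₁E₁ = 6375000 N, A₂E₂ = 13010000 N, ΣAE = 19380000 N.
σ₂ = P·E₂/ΣAE = 37200·68300/19380000 = 131.1 MPa.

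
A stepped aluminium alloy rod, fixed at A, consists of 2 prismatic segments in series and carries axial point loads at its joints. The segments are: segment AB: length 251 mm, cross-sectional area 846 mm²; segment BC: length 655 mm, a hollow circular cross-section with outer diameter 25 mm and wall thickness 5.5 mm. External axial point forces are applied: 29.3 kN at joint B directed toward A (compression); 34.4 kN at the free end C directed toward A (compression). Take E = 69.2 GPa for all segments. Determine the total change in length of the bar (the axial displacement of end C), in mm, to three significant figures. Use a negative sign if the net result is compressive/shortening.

-1.24 mm

Internal axial forces (sectioning from the free end, tension +): N_BC = -34.4 kN, N_AB = -63.7 kN.
A_BC = 336.9 mm².
δ_AB = -63700·251/(846·69200) = -0.2731 mm
δ_BC = -34400·655/(336.9·69200) = -0.9664 mm
δ = Σδ_i = -1.239 mm.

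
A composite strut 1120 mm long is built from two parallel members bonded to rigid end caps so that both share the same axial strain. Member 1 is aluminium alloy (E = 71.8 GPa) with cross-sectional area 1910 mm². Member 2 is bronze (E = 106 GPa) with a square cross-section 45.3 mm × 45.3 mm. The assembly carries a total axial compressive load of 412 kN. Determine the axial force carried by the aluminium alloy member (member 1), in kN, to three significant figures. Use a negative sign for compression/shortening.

-159 kN

A_2 = 2052 mm².
Equal strain + equilibrium ⇒ each member carries load in proportion to AE: A₁E₁ = 137100000 N, A₂E₂ = 217500000 N, ΣAE = 354700000 N.
F₁ = P·A₁E₁/ΣAE = -412000·137100000/354700000 = -159300 N.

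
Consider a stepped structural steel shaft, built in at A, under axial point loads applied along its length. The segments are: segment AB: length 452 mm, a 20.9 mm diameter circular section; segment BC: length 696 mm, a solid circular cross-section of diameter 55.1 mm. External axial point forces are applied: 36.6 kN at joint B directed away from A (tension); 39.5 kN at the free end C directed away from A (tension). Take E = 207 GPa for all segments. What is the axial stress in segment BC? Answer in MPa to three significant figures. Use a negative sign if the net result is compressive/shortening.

Internal axial forces (sectioning from the free end, tension +): N_BC = 39.5 kN, N_AB = 76.1 kN.
A_BC = 2384 mm².
σ_BC = N_BC/A_BC = 39500/2384 = 16.57 MPa.

16.6 MPa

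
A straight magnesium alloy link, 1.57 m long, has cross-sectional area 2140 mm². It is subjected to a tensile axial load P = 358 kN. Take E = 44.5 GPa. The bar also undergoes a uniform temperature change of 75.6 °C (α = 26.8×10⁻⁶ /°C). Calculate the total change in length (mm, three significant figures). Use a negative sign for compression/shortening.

δ_mech = NL/(AE) = 358000·1570/(2140·44500) = 5.902 mm.
δ_thermal = αLΔT = 26.8e-6·1570·75.6 = 3.181 mm.
δ = δ_mech + δ_thermal = 9.083 mm.

9.08 mm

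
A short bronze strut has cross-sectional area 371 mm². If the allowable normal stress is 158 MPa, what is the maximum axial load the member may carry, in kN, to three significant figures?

58.6 kN

P_max = σ_allow · A = 158 · 371 = 58620 N = 58.62 kN.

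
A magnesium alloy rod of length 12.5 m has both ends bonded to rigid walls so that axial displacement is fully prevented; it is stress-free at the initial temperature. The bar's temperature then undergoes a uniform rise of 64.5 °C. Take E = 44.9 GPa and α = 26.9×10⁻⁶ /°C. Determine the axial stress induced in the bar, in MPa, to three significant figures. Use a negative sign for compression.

-77.9 MPa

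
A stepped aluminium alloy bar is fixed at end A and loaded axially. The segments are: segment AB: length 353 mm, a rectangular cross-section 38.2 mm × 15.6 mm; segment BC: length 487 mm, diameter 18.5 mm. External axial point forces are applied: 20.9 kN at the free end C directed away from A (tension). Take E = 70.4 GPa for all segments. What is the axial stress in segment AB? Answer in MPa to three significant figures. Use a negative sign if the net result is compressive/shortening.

35.1 MPa

Internal axial forces (sectioning from the free end, tension +): N_BC = 20.9 kN, N_AB = 20.9 kN.
A_AB = 595.9 mm².
σ_AB = N_AB/A_AB = 20900/595.9 = 35.07 MPa.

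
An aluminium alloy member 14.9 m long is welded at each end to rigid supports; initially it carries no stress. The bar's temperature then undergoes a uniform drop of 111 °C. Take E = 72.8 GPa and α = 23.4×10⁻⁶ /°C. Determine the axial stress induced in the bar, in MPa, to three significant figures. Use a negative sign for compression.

Free thermal expansion αLΔT = 23.4e-6 · 14900 · -111 = -38.7 mm.
The walls impose strain ε = −(-38.7)/14900 = 2.5974e-03; σ = Eε = 72800 · 2.5974e-03 = 189.1 MPa.

189 MPa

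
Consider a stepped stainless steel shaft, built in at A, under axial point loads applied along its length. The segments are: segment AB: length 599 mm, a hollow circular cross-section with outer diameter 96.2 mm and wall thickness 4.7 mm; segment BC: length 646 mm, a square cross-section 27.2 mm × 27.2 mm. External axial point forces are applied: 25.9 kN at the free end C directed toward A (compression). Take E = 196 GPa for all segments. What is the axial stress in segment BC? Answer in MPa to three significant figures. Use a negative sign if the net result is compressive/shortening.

Internal axial forces (sectioning from the free end, tension +): N_BC = -25.9 kN, N_AB = -25.9 kN.
A_BC = 739.8 mm².
σ_BC = N_BC/A_BC = -25900/739.8 = -35.01 MPa.

-35.0 MPa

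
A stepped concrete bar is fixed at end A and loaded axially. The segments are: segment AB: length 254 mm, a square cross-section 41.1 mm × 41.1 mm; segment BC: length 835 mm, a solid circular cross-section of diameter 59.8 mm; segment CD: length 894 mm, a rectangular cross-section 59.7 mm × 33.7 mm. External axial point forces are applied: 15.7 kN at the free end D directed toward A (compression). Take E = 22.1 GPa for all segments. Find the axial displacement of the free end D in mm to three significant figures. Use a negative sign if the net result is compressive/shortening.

-0.634 mm

Internal axial forces (sectioning from the free end, tension +): N_CD = -15.7 kN, N_BC = -15.7 kN, N_AB = -15.7 kN.
A_AB = 1689 mm².
A_BC = 2809 mm².
A_CD = 2012 mm².
δ_AB = -15700·254/(1689·22100) = -0.1068 mm
δ_BC = -15700·835/(2809·22100) = -0.2112 mm
δ_CD = -15700·894/(2012·22100) = -0.3157 mm
δ = Σδ_i = -0.6337 mm.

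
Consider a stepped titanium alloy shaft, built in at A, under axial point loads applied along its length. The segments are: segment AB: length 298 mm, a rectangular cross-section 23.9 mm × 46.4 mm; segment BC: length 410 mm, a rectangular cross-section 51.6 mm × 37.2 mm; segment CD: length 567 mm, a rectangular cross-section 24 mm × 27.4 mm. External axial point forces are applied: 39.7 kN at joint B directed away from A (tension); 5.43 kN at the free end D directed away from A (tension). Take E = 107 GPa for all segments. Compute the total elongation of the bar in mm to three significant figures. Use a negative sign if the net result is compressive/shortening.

Internal axial forces (sectioning from the free end, tension +): N_CD = 5.43 kN, N_BC = 5.43 kN, N_AB = 45.13 kN.
A_AB = 1109 mm².
A_BC = 1920 mm².
A_CD = 657.6 mm².
δ_AB = 45130·298/(1109·107000) = 0.1133 mm
δ_BC = 5430·410/(1920·107000) = 0.01084 mm
δ_CD = 5430·567/(657.6·107000) = 0.04376 mm
δ = Σδ_i = 0.1679 mm.

0.168 mm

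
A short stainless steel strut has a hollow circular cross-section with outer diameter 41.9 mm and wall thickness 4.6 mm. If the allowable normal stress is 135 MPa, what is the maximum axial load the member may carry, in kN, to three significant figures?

72.8 kN

A = 539 mm².
P_max = σ_allow · A = 135 · 539 = 72770 N = 72.77 kN.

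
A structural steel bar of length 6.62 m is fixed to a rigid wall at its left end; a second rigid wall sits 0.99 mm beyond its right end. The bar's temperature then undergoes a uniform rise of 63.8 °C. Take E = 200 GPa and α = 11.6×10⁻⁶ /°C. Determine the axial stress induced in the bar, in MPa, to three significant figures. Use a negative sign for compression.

-118 MPa

Free thermal expansion αLΔT = 11.6e-6 · 6620 · 63.8 = 4.899 mm.
The walls engage after the gap closes; constrained expansion = 4.899 − 0.99 = 3.909 mm.
The walls impose strain ε = −(3.909)/6620 = -5.9053e-04; σ = Eε = 200000 · -5.9053e-04 = -118.1 MPa.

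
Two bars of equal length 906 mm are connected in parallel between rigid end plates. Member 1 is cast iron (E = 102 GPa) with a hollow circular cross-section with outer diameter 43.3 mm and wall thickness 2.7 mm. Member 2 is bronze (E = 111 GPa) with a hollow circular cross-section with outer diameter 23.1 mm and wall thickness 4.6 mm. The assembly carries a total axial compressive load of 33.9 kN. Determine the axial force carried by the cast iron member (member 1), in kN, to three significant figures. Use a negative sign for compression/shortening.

-18.4 kN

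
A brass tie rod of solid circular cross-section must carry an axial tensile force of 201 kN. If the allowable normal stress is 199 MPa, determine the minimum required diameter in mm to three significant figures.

35.9 mm

Required area A ≥ P/σ_allow = 201000/199 = 1010 mm².
For a solid circular section, d ≥ √(4A/π) = 35.86 mm.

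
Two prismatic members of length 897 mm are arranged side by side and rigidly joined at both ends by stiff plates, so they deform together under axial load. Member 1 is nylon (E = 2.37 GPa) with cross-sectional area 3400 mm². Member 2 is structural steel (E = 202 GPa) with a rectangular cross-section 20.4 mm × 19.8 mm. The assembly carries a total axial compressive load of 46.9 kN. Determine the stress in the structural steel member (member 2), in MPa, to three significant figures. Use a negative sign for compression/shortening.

-106 MPa

A_2 = 403.9 mm².
Equal strain + equilibrium ⇒ each member carries load in proportion to AE: A₁E₁ = 8058000 N, A₂E₂ = 81590000 N, ΣAE = 89650000 N.
σ₂ = P·E₂/ΣAE = -46900·202000/89650000 = -105.7 MPa.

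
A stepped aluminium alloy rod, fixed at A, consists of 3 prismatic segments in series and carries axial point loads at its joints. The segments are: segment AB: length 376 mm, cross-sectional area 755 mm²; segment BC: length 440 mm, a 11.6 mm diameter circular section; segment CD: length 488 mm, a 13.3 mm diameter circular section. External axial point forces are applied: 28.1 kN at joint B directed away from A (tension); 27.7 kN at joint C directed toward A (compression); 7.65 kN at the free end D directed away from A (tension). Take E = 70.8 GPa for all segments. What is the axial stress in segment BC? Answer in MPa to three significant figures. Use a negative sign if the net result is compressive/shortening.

-190 MPa

Internal axial forces (sectioning from the free end, tension +): N_CD = 7.65 kN, N_BC = -20.05 kN, N_AB = 8.05 kN.
A_BC = 105.7 mm².
σ_BC = N_BC/A_BC = -20050/105.7 = -189.7 MPa.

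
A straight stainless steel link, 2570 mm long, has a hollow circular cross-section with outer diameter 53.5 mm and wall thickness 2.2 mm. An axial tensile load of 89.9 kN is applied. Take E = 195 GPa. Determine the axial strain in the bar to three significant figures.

A = 354.6 mm².
σ = N/A = 253.6 MPa; ε = σ/E = 253.6/195000 = 1.300e-03.

0.00130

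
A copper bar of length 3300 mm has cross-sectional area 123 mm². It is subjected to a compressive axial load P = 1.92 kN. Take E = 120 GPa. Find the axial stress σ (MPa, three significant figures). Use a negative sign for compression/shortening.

-15.6 MPa

σ = N/A = -1920/123 = -15.61 MPa.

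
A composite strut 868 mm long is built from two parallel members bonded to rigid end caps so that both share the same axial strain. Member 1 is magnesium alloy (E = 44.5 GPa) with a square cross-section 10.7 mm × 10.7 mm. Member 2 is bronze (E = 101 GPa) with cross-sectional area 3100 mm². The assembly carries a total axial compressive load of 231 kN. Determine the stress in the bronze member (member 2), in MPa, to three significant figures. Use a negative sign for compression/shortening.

A_1 = 114.5 mm².
Equal strain + equilibrium ⇒ each member carries load in proportion to AE: A₁E₁ = 5095000 N, A₂E₂ = 313100000 N, ΣAE = 318200000 N.
σ₂ = P·E₂/ΣAE = -231000·101000/318200000 = -73.32 MPa.

-73.3 MPa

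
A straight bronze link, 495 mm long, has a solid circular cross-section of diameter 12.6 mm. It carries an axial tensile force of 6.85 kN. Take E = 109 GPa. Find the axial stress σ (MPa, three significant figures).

54.9 MPa

A = 124.7 mm².
σ = N/A = 6850/124.7 = 54.94 MPa.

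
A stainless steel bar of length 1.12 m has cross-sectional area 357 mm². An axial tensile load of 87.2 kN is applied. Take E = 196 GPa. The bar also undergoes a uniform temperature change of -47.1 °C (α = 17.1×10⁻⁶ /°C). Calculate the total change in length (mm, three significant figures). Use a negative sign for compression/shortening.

0.494 mm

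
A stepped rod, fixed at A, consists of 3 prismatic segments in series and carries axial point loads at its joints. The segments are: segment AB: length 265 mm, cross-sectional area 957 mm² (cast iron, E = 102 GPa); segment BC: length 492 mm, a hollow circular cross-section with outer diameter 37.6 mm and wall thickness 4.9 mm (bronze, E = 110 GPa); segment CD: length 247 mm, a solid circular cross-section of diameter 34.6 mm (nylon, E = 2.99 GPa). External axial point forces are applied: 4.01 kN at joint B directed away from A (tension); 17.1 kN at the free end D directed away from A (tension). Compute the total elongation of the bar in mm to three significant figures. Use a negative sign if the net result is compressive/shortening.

Internal axial forces (sectioning from the free end, tension +): N_CD = 17.1 kN, N_BC = 17.1 kN, N_AB = 21.11 kN.
A_BC = 503.4 mm².
A_CD = 940.2 mm².
δ_AB = 21110·265/(957·102000) = 0.05731 mm
δ_BC = 17100·492/(503.4·110000) = 0.1519 mm
δ_CD = 17100·247/(940.2·2990) = 1.502 mm
δ = Σδ_i = 1.712 mm.

1.71 mm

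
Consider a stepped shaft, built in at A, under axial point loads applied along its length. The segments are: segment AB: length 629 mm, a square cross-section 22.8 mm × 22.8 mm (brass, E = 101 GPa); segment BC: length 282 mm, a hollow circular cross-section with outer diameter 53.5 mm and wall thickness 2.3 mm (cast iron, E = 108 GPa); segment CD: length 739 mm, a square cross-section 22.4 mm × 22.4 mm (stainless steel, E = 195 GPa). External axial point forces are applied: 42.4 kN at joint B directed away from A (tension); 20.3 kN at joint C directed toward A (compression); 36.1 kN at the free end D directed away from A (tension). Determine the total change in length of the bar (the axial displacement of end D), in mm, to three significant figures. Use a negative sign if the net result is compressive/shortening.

Internal axial forces (sectioning from the free end, tension +): N_CD = 36.1 kN, N_BC = 15.8 kN, N_AB = 58.2 kN.
A_AB = 519.8 mm².
A_BC = 370 mm².
A_CD = 501.8 mm².
δ_AB = 58200·629/(519.8·101000) = 0.6972 mm
δ_BC = 15800·282/(370·108000) = 0.1115 mm
δ_CD = 36100·739/(501.8·195000) = 0.2727 mm
δ = Σδ_i = 1.081 mm.

1.08 mm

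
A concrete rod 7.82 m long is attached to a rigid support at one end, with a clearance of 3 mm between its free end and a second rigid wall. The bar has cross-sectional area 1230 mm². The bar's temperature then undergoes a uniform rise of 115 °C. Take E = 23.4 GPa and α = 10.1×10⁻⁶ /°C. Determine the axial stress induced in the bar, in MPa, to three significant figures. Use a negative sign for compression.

Free thermal expansion αLΔT = 10.1e-6 · 7820 · 115 = 9.083 mm.
The walls engage after the gap closes; constrained expansion = 9.083 − 3 = 6.083 mm.
The walls impose strain ε = −(6.083)/7820 = -7.7787e-04; σ = Eε = 23400 · -7.7787e-04 = -18.2 MPa.

-18.2 MPa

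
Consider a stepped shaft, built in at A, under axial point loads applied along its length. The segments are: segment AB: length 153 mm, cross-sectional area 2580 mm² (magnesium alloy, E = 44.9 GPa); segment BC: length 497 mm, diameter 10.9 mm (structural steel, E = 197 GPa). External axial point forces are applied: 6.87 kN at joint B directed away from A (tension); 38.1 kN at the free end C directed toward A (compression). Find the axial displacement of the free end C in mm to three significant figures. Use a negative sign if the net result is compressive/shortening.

-1.07 mm

Internal axial forces (sectioning from the free end, tension +): N_BC = -38.1 kN, N_AB = -31.23 kN.
A_BC = 93.31 mm².
δ_AB = -31230·153/(2580·44900) = -0.04125 mm
δ_BC = -38100·497/(93.31·197000) = -1.03 mm
δ = Σδ_i = -1.071 mm.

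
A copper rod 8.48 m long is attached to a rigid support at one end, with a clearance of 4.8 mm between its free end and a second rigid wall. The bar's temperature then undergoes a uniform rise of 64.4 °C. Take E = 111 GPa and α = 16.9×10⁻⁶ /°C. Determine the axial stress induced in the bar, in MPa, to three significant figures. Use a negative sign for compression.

-58.0 MPa

Free thermal expansion αLΔT = 16.9e-6 · 8480 · 64.4 = 9.229 mm.
The walls engage after the gap closes; constrained expansion = 9.229 − 4.8 = 4.429 mm.
The walls impose strain ε = −(4.429)/8480 = -5.2232e-04; σ = Eε = 111000 · -5.2232e-04 = -57.98 MPa.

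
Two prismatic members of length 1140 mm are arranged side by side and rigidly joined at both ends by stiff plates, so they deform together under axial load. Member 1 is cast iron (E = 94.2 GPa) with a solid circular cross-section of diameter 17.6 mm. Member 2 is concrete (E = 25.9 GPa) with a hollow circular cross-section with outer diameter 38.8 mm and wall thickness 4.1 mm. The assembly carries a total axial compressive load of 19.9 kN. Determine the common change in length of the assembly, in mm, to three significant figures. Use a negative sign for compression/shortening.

-0.658 mm

A_1 = 243.3 mm².
A_2 = 447 mm².
Equal strain + equilibrium ⇒ each member carries load in proportion to AE: A₁E₁ = 22920000 N, A₂E₂ = 11580000 N, ΣAE = 34490000 N.
δ = PL/ΣAE = -19900·1140/34490000 = -0.6577 mm.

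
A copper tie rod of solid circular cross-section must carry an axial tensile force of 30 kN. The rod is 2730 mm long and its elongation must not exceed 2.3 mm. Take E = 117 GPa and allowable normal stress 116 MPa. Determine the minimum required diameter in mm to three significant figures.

19.7 mm

Required area A ≥ P/σ_allow = 30000/116 = 258.6 mm².
For a solid circular section, d ≥ √(4A/π) = 18.15 mm.
Elongation limit: A ≥ PL/(Eδ_allow) = 30000·2730/(117000·2.3) = 304.3 mm² ⇒ d ≥ 19.69 mm.
The elongation limit governs.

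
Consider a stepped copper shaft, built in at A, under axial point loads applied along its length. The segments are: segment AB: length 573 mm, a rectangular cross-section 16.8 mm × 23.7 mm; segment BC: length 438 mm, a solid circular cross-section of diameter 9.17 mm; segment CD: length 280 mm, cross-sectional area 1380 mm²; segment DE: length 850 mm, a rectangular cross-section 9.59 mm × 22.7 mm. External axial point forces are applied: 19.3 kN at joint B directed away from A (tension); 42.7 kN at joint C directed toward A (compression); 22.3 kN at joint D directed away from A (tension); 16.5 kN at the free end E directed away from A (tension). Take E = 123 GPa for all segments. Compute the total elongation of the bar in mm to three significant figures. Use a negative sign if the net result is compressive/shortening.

Internal axial forces (sectioning from the free end, tension +): N_DE = 16.5 kN, N_CD = 38.8 kN, N_BC = -3.9 kN, N_AB = 15.4 kN.
A_AB = 398.2 mm².
A_BC = 66.04 mm².
A_DE = 217.7 mm².
δ_AB = 15400·573/(398.2·123000) = 0.1802 mm
δ_BC = -3900·438/(66.04·123000) = -0.2103 mm
δ_CD = 38800·280/(1380·123000) = 0.064 mm
δ_DE = 16500·850/(217.7·123000) = 0.5238 mm
δ = Σδ_i = 0.5577 mm.

0.558 mm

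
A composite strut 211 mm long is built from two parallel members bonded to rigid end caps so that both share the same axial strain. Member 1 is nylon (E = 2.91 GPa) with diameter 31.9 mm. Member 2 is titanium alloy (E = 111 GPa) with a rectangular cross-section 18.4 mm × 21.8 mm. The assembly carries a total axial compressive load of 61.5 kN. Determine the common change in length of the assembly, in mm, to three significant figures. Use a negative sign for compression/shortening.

A_1 = 799.2 mm².
A_2 = 401.1 mm².
Equal strain + equilibrium ⇒ each member carries load in proportion to AE: A₁E₁ = 2326000 N, A₂E₂ = 44520000 N, ΣAE = 46850000 N.
δ = PL/ΣAE = -61500·211/46850000 = -0.277 mm.

-0.277 mm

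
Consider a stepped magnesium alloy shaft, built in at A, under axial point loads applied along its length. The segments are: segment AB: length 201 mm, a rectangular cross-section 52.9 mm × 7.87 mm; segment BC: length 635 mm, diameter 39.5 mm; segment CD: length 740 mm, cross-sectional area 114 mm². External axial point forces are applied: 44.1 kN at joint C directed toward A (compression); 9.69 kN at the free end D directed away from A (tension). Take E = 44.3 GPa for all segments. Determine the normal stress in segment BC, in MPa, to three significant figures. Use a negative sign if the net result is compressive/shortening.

-28.1 MPa

Internal axial forces (sectioning from the free end, tension +): N_CD = 9.69 kN, N_BC = -34.41 kN, N_AB = -34.41 kN.
A_BC = 1225 mm².
σ_BC = N_BC/A_BC = -34410/1225 = -28.08 MPa.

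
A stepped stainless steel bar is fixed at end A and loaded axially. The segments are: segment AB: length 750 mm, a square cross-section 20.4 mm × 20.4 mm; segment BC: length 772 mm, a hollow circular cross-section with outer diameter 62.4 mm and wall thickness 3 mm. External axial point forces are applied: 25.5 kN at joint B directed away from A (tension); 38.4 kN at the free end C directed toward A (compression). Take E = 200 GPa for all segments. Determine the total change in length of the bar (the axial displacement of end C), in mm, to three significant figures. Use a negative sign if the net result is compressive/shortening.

-0.381 mm

Internal axial forces (sectioning from the free end, tension +): N_BC = -38.4 kN, N_AB = -12.9 kN.
A_AB = 416.2 mm².
A_BC = 559.8 mm².
δ_AB = -12900·750/(416.2·200000) = -0.1162 mm
δ_BC = -38400·772/(559.8·200000) = -0.2648 mm
δ = Σδ_i = -0.381 mm.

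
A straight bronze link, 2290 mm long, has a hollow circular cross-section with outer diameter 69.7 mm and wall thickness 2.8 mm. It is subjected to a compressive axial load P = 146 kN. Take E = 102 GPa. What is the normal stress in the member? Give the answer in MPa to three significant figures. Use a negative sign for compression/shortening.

-248 MPa

A = 588.5 mm².
σ = N/A = -146000/588.5 = -248.1 MPa.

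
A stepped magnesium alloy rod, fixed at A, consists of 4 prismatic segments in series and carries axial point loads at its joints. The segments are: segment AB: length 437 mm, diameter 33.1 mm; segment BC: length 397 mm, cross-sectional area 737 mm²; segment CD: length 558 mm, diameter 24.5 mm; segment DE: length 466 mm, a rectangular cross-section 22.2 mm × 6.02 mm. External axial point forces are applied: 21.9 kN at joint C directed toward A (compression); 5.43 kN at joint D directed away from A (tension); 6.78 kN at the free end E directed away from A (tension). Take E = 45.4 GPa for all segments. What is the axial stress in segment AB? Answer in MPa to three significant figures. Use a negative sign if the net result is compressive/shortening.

Internal axial forces (sectioning from the free end, tension +): N_DE = 6.78 kN, N_CD = 12.21 kN, N_BC = -9.69 kN, N_AB = -9.69 kN.
A_AB = 860.5 mm².
σ_AB = N_AB/A_AB = -9690/860.5 = -11.26 MPa.

-11.3 MPa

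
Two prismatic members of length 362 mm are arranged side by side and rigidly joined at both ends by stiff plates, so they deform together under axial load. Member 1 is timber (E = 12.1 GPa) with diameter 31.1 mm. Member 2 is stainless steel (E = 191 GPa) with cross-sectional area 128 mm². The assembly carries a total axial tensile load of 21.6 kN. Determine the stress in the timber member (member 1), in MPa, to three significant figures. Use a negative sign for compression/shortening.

A_1 = 759.6 mm².
Equal strain + equilibrium ⇒ each member carries load in proportion to AE: A₁E₁ = 9192000 N, A₂E₂ = 24450000 N, ΣAE = 33640000 N.
σ₁ = P·E₁/ΣAE = 21600·12100/33640000 = 7.769 MPa.

7.77 MPa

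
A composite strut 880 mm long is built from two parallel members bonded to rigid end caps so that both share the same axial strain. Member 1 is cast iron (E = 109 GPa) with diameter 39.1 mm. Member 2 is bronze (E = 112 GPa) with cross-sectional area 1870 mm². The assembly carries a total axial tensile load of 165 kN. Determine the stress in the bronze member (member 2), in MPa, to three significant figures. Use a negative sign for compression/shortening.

A_1 = 1201 mm².
Equal strain + equilibrium ⇒ each member carries load in proportion to AE: A₁E₁ = 130900000 N, A₂E₂ = 209400000 N, ΣAE = 340300000 N.
σ₂ = P·E₂/ΣAE = 165000·112000/340300000 = 54.3 MPa.

54.3 MPa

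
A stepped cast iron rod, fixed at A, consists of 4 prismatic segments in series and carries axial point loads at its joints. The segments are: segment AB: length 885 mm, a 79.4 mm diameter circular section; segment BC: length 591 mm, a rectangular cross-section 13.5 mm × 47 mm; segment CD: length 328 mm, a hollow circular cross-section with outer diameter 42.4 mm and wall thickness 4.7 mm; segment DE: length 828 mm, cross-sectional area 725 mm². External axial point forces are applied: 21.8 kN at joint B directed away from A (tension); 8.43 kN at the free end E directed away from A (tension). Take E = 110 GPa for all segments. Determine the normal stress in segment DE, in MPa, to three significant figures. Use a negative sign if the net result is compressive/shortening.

11.6 MPa

Internal axial forces (sectioning from the free end, tension +): N_DE = 8.43 kN, N_CD = 8.43 kN, N_BC = 8.43 kN, N_AB = 30.23 kN.
σ_DE = N_DE/A_DE = 8430/725 = 11.63 MPa.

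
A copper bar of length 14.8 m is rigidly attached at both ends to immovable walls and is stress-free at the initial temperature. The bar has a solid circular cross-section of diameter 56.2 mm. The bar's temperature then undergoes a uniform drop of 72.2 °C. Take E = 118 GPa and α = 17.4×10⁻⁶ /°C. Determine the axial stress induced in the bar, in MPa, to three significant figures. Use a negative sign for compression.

148 MPa

Free thermal expansion αLΔT = 17.4e-6 · 14800 · -72.2 = -18.59 mm.
The walls impose strain ε = −(-18.59)/14800 = 1.2563e-03; σ = Eε = 118000 · 1.2563e-03 = 148.2 MPa.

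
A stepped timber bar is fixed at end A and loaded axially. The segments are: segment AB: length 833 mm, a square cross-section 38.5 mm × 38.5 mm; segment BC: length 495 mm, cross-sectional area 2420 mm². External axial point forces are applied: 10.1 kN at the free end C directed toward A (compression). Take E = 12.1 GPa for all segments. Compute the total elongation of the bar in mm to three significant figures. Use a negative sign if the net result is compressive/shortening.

Internal axial forces (sectioning from the free end, tension +): N_BC = -10.1 kN, N_AB = -10.1 kN.
A_AB = 1482 mm².
δ_AB = -10100·833/(1482·12100) = -0.4691 mm
δ_BC = -10100·495/(2420·12100) = -0.1707 mm
δ = Σδ_i = -0.6398 mm.

-0.640 mm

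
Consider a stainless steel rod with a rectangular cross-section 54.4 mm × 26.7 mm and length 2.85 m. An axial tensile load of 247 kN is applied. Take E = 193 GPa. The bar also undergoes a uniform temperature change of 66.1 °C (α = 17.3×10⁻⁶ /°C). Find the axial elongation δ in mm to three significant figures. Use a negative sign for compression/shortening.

A = 1452 mm².
δ_mech = NL/(AE) = 247000·2850/(1452·193000) = 2.511 mm.
δ_thermal = αLΔT = 17.3e-6·2850·66.1 = 3.259 mm.
δ = δ_mech + δ_thermal = 5.77 mm.

5.77 mm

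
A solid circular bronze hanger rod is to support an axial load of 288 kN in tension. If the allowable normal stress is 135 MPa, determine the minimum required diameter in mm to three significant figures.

52.1 mm

Required area A ≥ P/σ_allow = 288000/135 = 2133 mm².
For a solid circular section, d ≥ √(4A/π) = 52.12 mm.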